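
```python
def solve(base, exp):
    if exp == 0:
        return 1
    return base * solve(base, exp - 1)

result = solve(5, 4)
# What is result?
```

solve(5, 4) = 5 * 5 * 5 * 5 = 625

Answer: 625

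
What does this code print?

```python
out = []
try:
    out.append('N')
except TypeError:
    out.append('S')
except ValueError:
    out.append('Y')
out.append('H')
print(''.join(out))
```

Execution trace: 'N' (try body, no exception) → 'H' (after the try/except). Output: NH

Answer: NH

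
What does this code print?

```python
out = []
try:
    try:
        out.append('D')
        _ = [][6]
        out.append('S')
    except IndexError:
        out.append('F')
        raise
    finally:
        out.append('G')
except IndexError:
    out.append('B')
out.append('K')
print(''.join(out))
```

Execution trace: 'D' (inner try body) → 'F' (inner except IndexError) → 'G' (inner finally) → 'B' (outer except IndexError) → 'K' (after the try/except). Output: DFGBK

Answer: DFGBK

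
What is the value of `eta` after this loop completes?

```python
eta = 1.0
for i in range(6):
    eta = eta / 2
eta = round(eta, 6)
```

Halving LR 6 times: 1 / 2^6
`eta` takes the values: 1.0 → 0.5 → 0.25 → 0.125 → 0.0625 → 0.03125 → 0.015625

Answer: 0.015625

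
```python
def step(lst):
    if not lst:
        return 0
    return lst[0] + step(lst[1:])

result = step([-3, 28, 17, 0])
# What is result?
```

(-3) + 28 + 17 + 0 + 0 = 42

Answer: 42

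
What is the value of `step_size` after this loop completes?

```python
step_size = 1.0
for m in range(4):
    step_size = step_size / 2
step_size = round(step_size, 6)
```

Halving LR 4 times: 1 / 2^4
`step_size` takes the values: 1.0 → 0.5 → 0.25 → 0.125 → 0.0625

Answer: 0.0625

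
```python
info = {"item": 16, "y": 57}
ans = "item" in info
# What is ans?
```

Trace:
`info = {"item": 16, "y": 57}` → info = {'item': 16, 'y': 57}
`ans = "item" in info` → ans = True
So ans = True

Answer: True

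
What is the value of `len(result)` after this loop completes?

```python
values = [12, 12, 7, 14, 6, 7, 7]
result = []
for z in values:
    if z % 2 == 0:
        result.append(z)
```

Count even numbers in [12, 12, 7, 14, 6, 7, 7]
`result` takes the values: [] → [12] → [12, 12] → [12, 12, 14] → [12, 12, 14, 6]
So `len(result)` = 4

Answer: 4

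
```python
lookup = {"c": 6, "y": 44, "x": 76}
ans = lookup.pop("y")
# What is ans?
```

Trace:
`lookup = {"c": 6, "y": 44, "x": 76}` → lookup = {'c': 6, 'y': 44, 'x': 76}
`ans = lookup.pop("y")` → lookup = {'c': 6, 'x': 76}; ans = 44
So ans = 44

Answer: 44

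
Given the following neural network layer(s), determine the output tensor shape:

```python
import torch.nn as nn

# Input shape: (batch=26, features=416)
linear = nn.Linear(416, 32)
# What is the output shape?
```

Input: (26, 416) -> Output: (26, 32)

Answer: (26, 32)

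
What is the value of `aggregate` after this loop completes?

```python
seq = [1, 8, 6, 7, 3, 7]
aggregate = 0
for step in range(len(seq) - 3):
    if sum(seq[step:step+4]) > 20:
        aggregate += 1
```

Count windows with sum > 20
`aggregate` takes the values: 0 → 1 → 2 → 3

Answer: 3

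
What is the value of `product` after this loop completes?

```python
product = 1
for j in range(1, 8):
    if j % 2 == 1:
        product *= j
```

Product of odd numbers 1 to 7
`product` takes the values: 1 → 3 → 15 → 105

Answer: 105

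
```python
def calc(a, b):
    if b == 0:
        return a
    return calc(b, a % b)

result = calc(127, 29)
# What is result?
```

calc(127, 29) -> calc(29, 11) -> calc(11, 7) -> calc(7, 4) -> calc(4, 3) -> calc(3, 1) -> calc(1, 0) -> 1

Answer: 1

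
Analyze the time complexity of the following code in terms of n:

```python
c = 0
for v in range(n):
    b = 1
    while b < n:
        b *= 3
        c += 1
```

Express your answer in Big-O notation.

Each loop level contributes: n × log n. Multiplying the contributions gives O(n log n).

Answer: O(n log n)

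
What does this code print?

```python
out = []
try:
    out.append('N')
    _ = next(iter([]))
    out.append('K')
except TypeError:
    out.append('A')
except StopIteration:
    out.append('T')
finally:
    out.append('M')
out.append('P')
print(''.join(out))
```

Execution trace: 'N' (try body) → 'T' (except StopIteration) → 'M' (finally) → 'P' (after the try/except). Output: NTMP

Answer: NTMP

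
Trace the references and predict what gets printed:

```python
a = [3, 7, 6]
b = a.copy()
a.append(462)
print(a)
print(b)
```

Key concept: list.copy() creates independent copy.
Step by step:
`a = [3, 7, 6]` → a = [3, 7, 6]
`b = a.copy()` → b = [3, 7, 6]
`a.append(462)` → a = [3, 7, 6, 462]
`print(a)` → prints [3, 7, 6, 462]
`print(b)` → prints [3, 7, 6]

Answer:
[3, 7, 6, 462]
[3, 7, 6]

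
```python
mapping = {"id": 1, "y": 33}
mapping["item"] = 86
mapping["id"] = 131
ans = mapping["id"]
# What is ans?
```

Trace:
`mapping = {"id": 1, "y": 33}` → mapping = {'id': 1, 'y': 33}
`mapping["item"] = 86` → mapping = {'id': 1, 'y': 33, 'item': 86}
`mapping["id"] = 131` → mapping = {'id': 131, 'y': 33, 'item': 86}
`ans = mapping["id"]` → ans = 131
So ans = 131

Answer: 131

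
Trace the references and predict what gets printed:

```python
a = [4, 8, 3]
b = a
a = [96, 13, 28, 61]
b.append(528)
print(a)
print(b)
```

Key concept: rebinding vs mutation: a is rebound to a new list, b still points at the original.
Step by step:
`a = [4, 8, 3]` → a = [4, 8, 3]
`b = a` → b = [4, 8, 3] (same object as a)
`a = [96, 13, 28, 61]` → a = [96, 13, 28, 61]
`b.append(528)` → b = [4, 8, 3, 528]
`print(a)` → prints [96, 13, 28, 61]
`print(b)` → prints [4, 8, 3, 528]

Answer:
[96, 13, 28, 61]
[4, 8, 3, 528]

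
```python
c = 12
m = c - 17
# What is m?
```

Trace:
`c = 12` → c = 12
`m = c - 17` → m = -5
So m = -5

Answer: -5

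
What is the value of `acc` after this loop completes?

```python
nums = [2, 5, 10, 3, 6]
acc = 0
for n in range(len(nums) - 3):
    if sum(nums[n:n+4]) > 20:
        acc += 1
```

Count windows with sum > 20
`acc` takes the values: 0 → 1

Answer: 1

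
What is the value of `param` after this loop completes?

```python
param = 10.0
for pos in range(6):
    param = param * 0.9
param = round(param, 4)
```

Exponential decay: 10.0 * 0.9^6
`param` takes the values: 10.0 → 9.0 → 8.1 → 7.29 → 6.561 → 5.9049 → 5.31441 → 5.3144

Answer: 5.3144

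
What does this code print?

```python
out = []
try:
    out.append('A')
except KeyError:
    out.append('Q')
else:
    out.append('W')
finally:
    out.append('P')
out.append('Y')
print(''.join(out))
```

Execution trace: 'A' (try body, no exception) → 'W' (else) → 'P' (finally) → 'Y' (after the try/except). Output: AWPY

Answer: AWPY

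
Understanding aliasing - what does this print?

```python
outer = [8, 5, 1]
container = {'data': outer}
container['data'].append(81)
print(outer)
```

Key concept: dict holds reference to list.
Step by step:
`outer = [8, 5, 1]` → outer = [8, 5, 1]
`container = {'data': outer}` → container = {'data': [8, 5, 1]}
`container['data'].append(81)` → outer = [8, 5, 1, 81]; container = {'data': [8, 5, 1, 81]}
`print(outer)` → prints [8, 5, 1, 81]

Answer: [8, 5, 1, 81]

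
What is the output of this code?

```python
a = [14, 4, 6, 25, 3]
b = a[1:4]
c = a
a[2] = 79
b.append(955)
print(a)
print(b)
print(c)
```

Key concept: slice vs alias.
Step by step:
`a = [14, 4, 6, 25, 3]` → a = [14, 4, 6, 25, 3]
`b = a[1:4]` → b = [4, 6, 25]
`c = a` → c = [14, 4, 6, 25, 3] (same object as a)
`a[2] = 79` → a = [14, 4, 79, 25, 3] (same object as c); c = [14, 4, 79, 25, 3] (same object as a)
`b.append(955)` → b = [4, 6, 25, 955]
`print(a)` → prints [14, 4, 79, 25, 3]
`print(b)` → prints [4, 6, 25, 955]
`print(c)` → prints [14, 4, 79, 25, 3]

Answer:
[14, 4, 79, 25, 3]
[4, 6, 25, 955]
[14, 4, 79, 25, 3]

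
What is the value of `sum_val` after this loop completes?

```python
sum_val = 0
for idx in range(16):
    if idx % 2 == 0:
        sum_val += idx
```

Sum of even numbers 0 to 15
`sum_val` takes the values: 0 → 2 → 6 → 12 → 20 → 30 → 42 → 56

Answer: 56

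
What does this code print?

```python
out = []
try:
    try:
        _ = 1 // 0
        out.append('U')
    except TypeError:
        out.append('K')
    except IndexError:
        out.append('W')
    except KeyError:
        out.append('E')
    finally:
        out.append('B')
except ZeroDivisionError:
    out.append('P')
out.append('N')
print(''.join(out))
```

Execution trace: 'B' (finally) → 'P' (outer except ZeroDivisionError) → 'N' (after the try/except). Output: BPN

Answer: BPN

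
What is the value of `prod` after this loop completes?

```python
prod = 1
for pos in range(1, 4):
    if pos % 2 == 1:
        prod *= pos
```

Product of odd numbers 1 to 3
`prod` takes the values: 1 → 3

Answer: 3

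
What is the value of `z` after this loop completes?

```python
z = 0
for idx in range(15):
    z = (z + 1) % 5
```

Increment mod 5, 15 times = 0
`z` takes the values: 0 → 1 → 2 → 3 → 4 → 0 → 1 → 2 → 3 → 4 → 0 → 1 → 2 → 3 → 4 → 0

Answer: 0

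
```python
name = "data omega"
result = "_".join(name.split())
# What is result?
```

Trace:
`name = "data omega"` → name = 'data omega'
`result = "_".join(name.split())` → result = 'data_omega'
So result = 'data_omega'

Answer: 'data_omega'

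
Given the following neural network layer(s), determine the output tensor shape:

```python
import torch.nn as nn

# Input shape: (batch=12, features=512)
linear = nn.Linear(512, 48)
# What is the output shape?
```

Input: (12, 512) -> Output: (12, 48)

Answer: (12, 48)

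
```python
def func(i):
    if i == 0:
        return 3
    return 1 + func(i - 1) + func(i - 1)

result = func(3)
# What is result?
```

func(i) = 1 + 2·func(i-1), func(0)=3. Closed form: (3+1)·2^3 - 1 = 31.

Answer: 31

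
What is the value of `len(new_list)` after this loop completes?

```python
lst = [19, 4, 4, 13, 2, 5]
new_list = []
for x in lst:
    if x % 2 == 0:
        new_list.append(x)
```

Count even numbers in [19, 4, 4, 13, 2, 5]
`new_list` takes the values: [] → [4] → [4, 4] → [4, 4, 2]
So `len(new_list)` = 3

Answer: 3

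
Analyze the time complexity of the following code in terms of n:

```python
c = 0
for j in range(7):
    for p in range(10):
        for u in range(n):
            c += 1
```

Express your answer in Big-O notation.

Each loop level contributes: 1 × 1 × n. Multiplying the contributions gives O(n).

Answer: O(n)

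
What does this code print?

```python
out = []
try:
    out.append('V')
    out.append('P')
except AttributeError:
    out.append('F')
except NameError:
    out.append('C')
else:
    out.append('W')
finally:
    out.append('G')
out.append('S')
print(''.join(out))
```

Execution trace: 'V' (try body) → 'P' (try body, no exception) → 'W' (else) → 'G' (finally) → 'S' (after the try/except). Output: VPWGS

Answer: VPWGS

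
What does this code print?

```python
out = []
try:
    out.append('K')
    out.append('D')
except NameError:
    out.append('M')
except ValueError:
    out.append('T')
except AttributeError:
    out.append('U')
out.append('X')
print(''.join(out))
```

Execution trace: 'K' (try body) → 'D' (try body, no exception) → 'X' (after the try/except). Output: KDX

Answer: KDX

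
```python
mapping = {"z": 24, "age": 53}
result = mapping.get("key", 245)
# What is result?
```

Trace:
`mapping = {"z": 24, "age": 53}` → mapping = {'z': 24, 'age': 53}
`result = mapping.get("key", 245)` → result = 245
So result = 245

Answer: 245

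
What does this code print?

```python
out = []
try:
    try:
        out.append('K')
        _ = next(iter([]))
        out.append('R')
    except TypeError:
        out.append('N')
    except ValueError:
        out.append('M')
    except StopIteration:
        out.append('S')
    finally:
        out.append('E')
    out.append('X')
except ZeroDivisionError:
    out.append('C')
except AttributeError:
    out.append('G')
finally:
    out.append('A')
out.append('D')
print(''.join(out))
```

Execution trace: 'K' (inner try body) → 'S' (inner except StopIteration) → 'E' (inner finally) → 'X' (try body, no exception) → 'A' (finally) → 'D' (after the try/except). Output: KSEXAD

Answer: KSEXAD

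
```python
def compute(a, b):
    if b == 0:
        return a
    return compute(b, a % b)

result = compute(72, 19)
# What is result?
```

compute(72, 19) -> compute(19, 15) -> compute(15, 4) -> compute(4, 3) -> compute(3, 1) -> compute(1, 0) -> 1

Answer: 1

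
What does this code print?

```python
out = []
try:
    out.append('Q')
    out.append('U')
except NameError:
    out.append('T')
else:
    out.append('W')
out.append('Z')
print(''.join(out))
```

Execution trace: 'Q' (try body) → 'U' (try body, no exception) → 'W' (else) → 'Z' (after the try/except). Output: QUWZ

Answer: QUWZ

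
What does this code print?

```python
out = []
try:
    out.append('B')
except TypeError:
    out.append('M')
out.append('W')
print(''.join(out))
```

Execution trace: 'B' (try body, no exception) → 'W' (after the try/except). Output: BW

Answer: BW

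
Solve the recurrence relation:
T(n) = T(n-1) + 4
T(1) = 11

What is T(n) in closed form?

Unrolling: T(n) = T(1) + 4·(n-1) = 11 + 4(n-1) = 4n + 7.

Answer: T(n) = 4n + 7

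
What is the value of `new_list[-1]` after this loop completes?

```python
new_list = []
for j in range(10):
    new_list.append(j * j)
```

Last element of squares 0 to 9
`new_list` takes the values: [] → [0] → [0, 1] → [0, 1, 4] → [0, 1, 4, 9] → [0, 1, 4, 9, 16] → [0, 1, 4, 9, 16, 25] → [0, 1, 4, 9, 16, 25, 36] → [0, 1, 4, 9, 16, 25, 36, 49] → [0, 1, 4, 9, 16, 25, 36, 49, 64] → [0, 1, 4, 9, 16, 25, 36, 49, 64, 81]
So `new_list[-1]` = 81

Answer: 81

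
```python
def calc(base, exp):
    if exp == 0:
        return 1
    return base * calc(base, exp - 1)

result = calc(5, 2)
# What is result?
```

calc(5, 2) = 5 * 5 = 25

Answer: 25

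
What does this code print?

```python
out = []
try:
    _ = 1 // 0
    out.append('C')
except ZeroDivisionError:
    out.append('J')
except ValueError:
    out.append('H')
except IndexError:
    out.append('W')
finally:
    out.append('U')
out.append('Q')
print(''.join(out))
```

Execution trace: 'J' (except ZeroDivisionError) → 'U' (finally) → 'Q' (after the try/except). Output: JUQ

Answer: JUQ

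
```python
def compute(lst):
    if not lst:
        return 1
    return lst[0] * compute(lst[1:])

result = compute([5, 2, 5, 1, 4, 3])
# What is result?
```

Product over [5, 2, 5, 1, 4, 3] = 5 * 2 * 5 * 1 * 4 * 3 = 600

Answer: 600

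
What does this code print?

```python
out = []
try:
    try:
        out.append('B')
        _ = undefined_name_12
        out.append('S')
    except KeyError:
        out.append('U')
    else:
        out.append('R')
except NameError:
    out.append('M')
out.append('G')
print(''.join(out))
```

Execution trace: 'B' (try body) → 'M' (outer except NameError) → 'G' (after the try/except). Output: BMG

Answer: BMG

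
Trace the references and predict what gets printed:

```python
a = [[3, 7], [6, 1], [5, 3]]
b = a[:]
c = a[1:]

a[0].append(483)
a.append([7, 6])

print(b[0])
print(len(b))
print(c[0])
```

Key concept: slice with nested mutation.
Step by step:
`a = [[3, 7], [6, 1], [5, 3]]` → a = [[3, 7], [6, 1], [5, 3]]
`b = a[:]` → b = [[3, 7], [6, 1], [5, 3]]
`c = a[1:]` → c = [[6, 1], [5, 3]]
`a[0].append(483)` → a = [[3, 7, 483], [6, 1], [5, 3]]; b = [[3, 7, 483], [6, 1], [5, 3]]
`a.append([7, 6])` → a = [[3, 7, 483], [6, 1], [5, 3], [7, 6]]
`print(b[0])` → prints [3, 7, 483]
`print(len(b))` → prints 3
`print(c[0])` → prints [6, 1]

Answer:
[3, 7, 483]
3
[6, 1]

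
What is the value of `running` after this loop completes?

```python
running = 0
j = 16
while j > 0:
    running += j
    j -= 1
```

Sum 16 down to 1
`running` takes the values: 0 → 16 → 31 → 45 → 58 → 70 → 81 → 91 → 100 → 108 → 115 → 121 → 126 → 130 → 133 → 135 → 136

Answer: 136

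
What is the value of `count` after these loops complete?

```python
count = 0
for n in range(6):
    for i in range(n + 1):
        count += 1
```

Triangle: 1 + 2 + ... + 6
`count` takes the values: 0 → 1 → 2 → 3 → 4 → 5 → 6 → 7 → 8 → 9 → 10 → 11 → 12 → 13 → 14 → 15 → 16 → 17 → 18 → 19 → 20 → 21

Answer: 21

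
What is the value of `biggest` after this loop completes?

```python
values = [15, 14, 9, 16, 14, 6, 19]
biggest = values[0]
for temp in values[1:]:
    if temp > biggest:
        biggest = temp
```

Maximum of [15, 14, 9, 16, 14, 6, 19]
`biggest` takes the values: 15 → 16 → 19

Answer: 19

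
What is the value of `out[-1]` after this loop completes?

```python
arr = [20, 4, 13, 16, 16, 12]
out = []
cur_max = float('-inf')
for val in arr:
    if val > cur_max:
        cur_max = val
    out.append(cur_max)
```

Running max ends at 20
`out` takes the values: [] → [20] → [20, 20] → [20, 20, 20] → [20, 20, 20, 20] → [20, 20, 20, 20, 20] → [20, 20, 20, 20, 20, 20]
So `out[-1]` = 20

Answer: 20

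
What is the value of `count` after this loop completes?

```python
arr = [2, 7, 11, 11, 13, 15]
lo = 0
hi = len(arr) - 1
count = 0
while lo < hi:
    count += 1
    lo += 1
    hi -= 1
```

Iterations until pointers meet (list length 6)
`count` takes the values: 0 → 1 → 2 → 3

Answer: 3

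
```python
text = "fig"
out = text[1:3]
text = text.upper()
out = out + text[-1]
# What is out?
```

Trace:
`text = "fig"` → text = 'fig'
`out = text[1:3]` → out = 'ig'
`text = text.upper()` → text = 'FIG'
`out = out + text[-1]` → out = 'igG'
So out = 'igG'

Answer: 'igG'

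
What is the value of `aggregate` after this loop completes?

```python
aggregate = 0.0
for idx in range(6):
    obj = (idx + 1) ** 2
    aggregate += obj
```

Sum of squared losses 1² + 2² + ... + 6²
`aggregate` takes the values: 0.0 → 1.0 → 5.0 → 14.0 → 30.0 → 55.0 → 91.0

Answer: 91.0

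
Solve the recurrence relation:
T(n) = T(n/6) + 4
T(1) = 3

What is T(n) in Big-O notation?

Each step divides n by 6 and adds 4. After log_6(n) steps we reach T(1)=3. So T(n) = 4·log_6(n) + 3 = O(log n).

Answer: O(log n)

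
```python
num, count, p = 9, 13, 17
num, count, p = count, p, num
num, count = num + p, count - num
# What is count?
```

Trace:
`num, count, p = 9, 13, 17` → num = 9; count = 13; p = 17
`num, count, p = count, p, num` → num = 13; count = 17; p = 9
`num, count = num + p, count - num` → num = 22; count = 4
So count = 4

Answer: 4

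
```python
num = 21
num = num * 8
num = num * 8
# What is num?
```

Trace:
`num = 21` → num = 21
`num = num * 8` → num = 168
`num = num * 8` → num = 1344
So num = 1344

Answer: 1344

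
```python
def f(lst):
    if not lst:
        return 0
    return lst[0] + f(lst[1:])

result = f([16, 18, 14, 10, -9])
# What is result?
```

16 + 18 + 14 + 10 + (-9) + 0 = 49

Answer: 49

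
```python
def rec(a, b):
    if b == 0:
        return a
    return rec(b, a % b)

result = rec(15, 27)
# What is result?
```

rec(15, 27) -> rec(27, 15) -> rec(15, 12) -> rec(12, 3) -> rec(3, 0) -> 3

Answer: 3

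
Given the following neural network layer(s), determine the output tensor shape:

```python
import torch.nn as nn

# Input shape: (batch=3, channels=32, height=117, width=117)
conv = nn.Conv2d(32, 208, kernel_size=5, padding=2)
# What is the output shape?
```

Input: (3, 32, 117, 117) -> Output: (3, 208, 117, 117)

Answer: (3, 208, 117, 117)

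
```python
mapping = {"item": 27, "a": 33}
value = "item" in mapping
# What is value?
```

Trace:
`mapping = {"item": 27, "a": 33}` → mapping = {'item': 27, 'a': 33}
`value = "item" in mapping` → value = True
So value = True

Answer: True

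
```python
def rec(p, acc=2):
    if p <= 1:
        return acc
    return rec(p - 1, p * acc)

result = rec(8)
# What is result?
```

Accumulator trace (n, acc): (8, 2) -> (7, 16) -> (6, 112) -> (5, 672) -> (4, 3360) -> (3, 13440) -> (2, 40320) -> (1, 80640) -> return 80640

Answer: 80640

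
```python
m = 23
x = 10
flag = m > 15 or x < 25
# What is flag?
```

Trace:
`m = 23` → m = 23
`x = 10` → x = 10
`flag = m > 15 or x < 25` → flag = True
So flag = True

Answer: True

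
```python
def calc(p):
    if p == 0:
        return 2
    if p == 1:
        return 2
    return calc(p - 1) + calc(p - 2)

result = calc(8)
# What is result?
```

Build up from base cases: calc(0)=2, calc(1)=2, calc(2)=4, calc(3)=6, calc(4)=10, calc(5)=16, calc(6)=26, ..., calc(8)=68

Answer: 68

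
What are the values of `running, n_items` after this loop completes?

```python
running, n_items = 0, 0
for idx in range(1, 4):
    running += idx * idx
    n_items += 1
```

Sum of squares and count
`running, n_items` takes the values: (0, 0) → (1, 0) → (1, 1) → (5, 1) → (5, 2) → (14, 2) → (14, 3)

Answer: 14, 3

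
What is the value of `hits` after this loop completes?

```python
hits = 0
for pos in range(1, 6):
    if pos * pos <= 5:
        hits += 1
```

Count numbers where pos² ≤ 5
`hits` takes the values: 0 → 1 → 2

Answer: 2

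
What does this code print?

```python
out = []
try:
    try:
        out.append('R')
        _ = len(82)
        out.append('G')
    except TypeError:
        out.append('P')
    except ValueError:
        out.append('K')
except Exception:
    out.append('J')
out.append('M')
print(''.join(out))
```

Execution trace: 'R' (inner try body) → 'P' (inner except TypeError) → 'M' (after the try/except). Output: RPM

Answer: RPM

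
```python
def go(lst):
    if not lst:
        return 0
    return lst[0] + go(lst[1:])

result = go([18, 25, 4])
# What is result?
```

18 + 25 + 4 + 0 = 47

Answer: 47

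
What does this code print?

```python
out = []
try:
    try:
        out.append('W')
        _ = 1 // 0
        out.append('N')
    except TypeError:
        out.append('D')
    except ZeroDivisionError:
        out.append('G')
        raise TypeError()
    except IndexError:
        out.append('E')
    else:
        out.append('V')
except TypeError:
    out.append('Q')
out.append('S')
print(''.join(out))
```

Execution trace: 'W' (inner try body) → 'G' (inner except ZeroDivisionError) → 'Q' (outer except TypeError) → 'S' (after the try/except). Output: WGQS

Answer: WGQS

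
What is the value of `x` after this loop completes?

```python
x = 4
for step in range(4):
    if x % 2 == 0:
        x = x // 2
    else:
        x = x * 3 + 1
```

Collatz-style transformation from 4
`x` takes the values: 4 → 2 → 1 → 4 → 2

Answer: 2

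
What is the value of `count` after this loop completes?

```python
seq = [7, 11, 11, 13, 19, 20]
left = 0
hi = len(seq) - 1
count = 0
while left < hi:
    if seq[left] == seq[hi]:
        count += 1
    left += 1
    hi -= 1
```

Count matching pairs from ends
`count` takes the values: 0

Answer: 0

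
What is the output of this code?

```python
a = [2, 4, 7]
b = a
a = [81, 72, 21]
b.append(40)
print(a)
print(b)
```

Key concept: rebinding vs mutation: a is rebound to a new list, b still points at the original.
Step by step:
`a = [2, 4, 7]` → a = [2, 4, 7]
`b = a` → b = [2, 4, 7] (same object as a)
`a = [81, 72, 21]` → a = [81, 72, 21]
`b.append(40)` → b = [2, 4, 7, 40]
`print(a)` → prints [81, 72, 21]
`print(b)` → prints [2, 4, 7, 40]

Answer:
[81, 72, 21]
[2, 4, 7, 40]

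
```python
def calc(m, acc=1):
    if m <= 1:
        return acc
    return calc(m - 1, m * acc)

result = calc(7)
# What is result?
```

Accumulator trace (n, acc): (7, 1) -> (6, 7) -> (5, 42) -> (4, 210) -> (3, 840) -> (2, 2520) -> (1, 5040) -> return 5040

Answer: 5040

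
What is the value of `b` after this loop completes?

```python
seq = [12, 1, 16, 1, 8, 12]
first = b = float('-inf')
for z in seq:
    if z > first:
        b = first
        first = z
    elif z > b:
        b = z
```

Second largest (with repeats) in [12, 1, 16, 1, 8, 12]
`b` takes the values: -inf → 1 → 12

Answer: 12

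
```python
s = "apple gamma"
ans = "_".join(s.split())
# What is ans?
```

Trace:
`s = "apple gamma"` → s = 'apple gamma'
`ans = "_".join(s.split())` → ans = 'apple_gamma'
So ans = 'apple_gamma'

Answer: 'apple_gamma'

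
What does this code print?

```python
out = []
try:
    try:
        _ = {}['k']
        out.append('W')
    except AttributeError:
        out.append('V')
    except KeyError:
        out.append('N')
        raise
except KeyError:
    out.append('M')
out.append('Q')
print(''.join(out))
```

Execution trace: 'N' (inner except KeyError) → 'M' (outer except KeyError) → 'Q' (after the try/except). Output: NMQ

Answer: NMQ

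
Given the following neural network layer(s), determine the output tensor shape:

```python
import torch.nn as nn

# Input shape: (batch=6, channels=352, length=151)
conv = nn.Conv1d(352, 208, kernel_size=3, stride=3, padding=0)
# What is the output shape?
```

Input: (6, 352, 151) -> Output: (6, 208, 50)

Answer: (6, 208, 50)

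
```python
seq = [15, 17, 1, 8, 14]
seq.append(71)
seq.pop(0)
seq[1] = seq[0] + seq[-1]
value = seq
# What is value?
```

Trace:
`seq = [15, 17, 1, 8, 14]` → seq = [15, 17, 1, 8, 14]
`seq.append(71)` → seq = [15, 17, 1, 8, 14, 71]
`seq.pop(0)` → seq = [17, 1, 8, 14, 71]
`seq[1] = seq[0] + seq[-1]` → seq = [17, 88, 8, 14, 71]
`value = seq` → value = [17, 88, 8, 14, 71]
So value = [17, 88, 8, 14, 71]

Answer: [17, 88, 8, 14, 71]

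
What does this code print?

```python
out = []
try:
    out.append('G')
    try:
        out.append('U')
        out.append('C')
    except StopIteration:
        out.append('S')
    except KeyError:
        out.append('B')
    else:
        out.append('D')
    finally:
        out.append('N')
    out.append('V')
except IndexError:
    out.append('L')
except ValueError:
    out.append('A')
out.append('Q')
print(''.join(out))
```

Execution trace: 'G' (try body) → 'U' (inner try body) → 'C' (inner try body, no exception) → 'D' (inner else) → 'N' (inner finally) → 'V' (try body, no exception) → 'Q' (after the try/except). Output: GUCDNVQ

Answer: GUCDNVQ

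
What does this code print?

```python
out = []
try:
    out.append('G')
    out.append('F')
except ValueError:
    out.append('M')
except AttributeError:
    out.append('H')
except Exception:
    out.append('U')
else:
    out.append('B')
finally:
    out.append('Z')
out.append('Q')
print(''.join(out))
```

Execution trace: 'G' (try body) → 'F' (try body, no exception) → 'B' (else) → 'Z' (finally) → 'Q' (after the try/except). Output: GFBZQ

Answer: GFBZQ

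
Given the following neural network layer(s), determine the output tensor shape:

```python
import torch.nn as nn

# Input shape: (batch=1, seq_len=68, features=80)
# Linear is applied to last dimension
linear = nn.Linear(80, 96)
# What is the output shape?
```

Input: (1, 68, 80) -> Output: (1, 68, 96)

Answer: (1, 68, 96)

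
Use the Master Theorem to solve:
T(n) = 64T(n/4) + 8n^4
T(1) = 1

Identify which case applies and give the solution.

a=64, b=4, f(n)=8n^4. log_4(64) = 3. Since c=4 > 3 and the regularity condition holds (64(n/4)^4 = (64/4^4)n^4 with 64/4^4 < 1), Case 3 applies: T(n) = Θ(f(n)) = O(n^4).

Answer: O(n^4) - Case 3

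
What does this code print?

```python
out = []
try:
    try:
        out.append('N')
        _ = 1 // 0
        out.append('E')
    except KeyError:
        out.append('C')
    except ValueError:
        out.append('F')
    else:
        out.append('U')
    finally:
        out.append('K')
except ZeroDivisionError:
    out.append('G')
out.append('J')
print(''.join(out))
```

Execution trace: 'N' (try body) → 'K' (finally) → 'G' (outer except ZeroDivisionError) → 'J' (after the try/except). Output: NKGJ

Answer: NKGJ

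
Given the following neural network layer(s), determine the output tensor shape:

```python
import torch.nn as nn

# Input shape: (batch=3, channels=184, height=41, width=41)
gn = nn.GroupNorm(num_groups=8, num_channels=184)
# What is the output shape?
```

Input: (3, 184, 41, 41) -> Output: (3, 184, 41, 41)

Answer: (3, 184, 41, 41)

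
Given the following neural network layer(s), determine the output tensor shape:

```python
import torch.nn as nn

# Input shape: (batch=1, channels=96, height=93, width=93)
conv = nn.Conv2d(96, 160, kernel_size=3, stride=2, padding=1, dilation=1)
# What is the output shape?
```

Input: (1, 96, 93, 93) -> Output: (1, 160, 47, 47)

Answer: (1, 160, 47, 47)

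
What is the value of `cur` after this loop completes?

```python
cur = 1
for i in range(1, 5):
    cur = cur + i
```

Start at 1, add 1 through 4
`cur` takes the values: 1 → 2 → 4 → 7 → 11

Answer: 11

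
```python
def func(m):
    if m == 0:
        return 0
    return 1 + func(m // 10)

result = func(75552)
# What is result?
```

Count of digits of 75552: 5

Answer: 5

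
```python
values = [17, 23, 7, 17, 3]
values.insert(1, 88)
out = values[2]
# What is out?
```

Trace:
`values = [17, 23, 7, 17, 3]` → values = [17, 23, 7, 17, 3]
`values.insert(1, 88)` → values = [17, 88, 23, 7, 17, 3]
`out = values[2]` → out = 23
So out = 23

Answer: 23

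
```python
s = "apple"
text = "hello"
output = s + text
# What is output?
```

Trace:
`s = "apple"` → s = 'apple'
`text = "hello"` → text = 'hello'
`output = s + text` → output = 'applehello'
So output = 'applehello'

Answer: 'applehello'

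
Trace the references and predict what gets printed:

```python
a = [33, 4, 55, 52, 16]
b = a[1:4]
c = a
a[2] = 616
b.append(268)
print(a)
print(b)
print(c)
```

Key concept: slice vs alias.
Step by step:
`a = [33, 4, 55, 52, 16]` → a = [33, 4, 55, 52, 16]
`b = a[1:4]` → b = [4, 55, 52]
`c = a` → c = [33, 4, 55, 52, 16] (same object as a)
`a[2] = 616` → a = [33, 4, 616, 52, 16] (same object as c); c = [33, 4, 616, 52, 16] (same object as a)
`b.append(268)` → b = [4, 55, 52, 268]
`print(a)` → prints [33, 4, 616, 52, 16]
`print(b)` → prints [4, 55, 52, 268]
`print(c)` → prints [33, 4, 616, 52, 16]

Answer:
[33, 4, 616, 52, 16]
[4, 55, 52, 268]
[33, 4, 616, 52, 16]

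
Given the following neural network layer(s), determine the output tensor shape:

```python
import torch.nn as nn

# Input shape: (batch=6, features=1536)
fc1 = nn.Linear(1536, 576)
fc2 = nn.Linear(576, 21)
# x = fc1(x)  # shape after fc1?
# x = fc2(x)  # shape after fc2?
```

Input: (6, 1536) -> after fc1: (6, 576) -> Output: (6, 21)

Answer: (6, 21)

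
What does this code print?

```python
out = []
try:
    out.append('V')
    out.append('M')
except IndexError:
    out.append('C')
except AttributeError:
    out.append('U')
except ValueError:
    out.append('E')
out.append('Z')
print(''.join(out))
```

Execution trace: 'V' (try body) → 'M' (try body, no exception) → 'Z' (after the try/except). Output: VMZ

Answer: VMZ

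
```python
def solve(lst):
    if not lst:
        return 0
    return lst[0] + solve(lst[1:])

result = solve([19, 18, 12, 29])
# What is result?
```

19 + 18 + 12 + 29 + 0 = 78

Answer: 78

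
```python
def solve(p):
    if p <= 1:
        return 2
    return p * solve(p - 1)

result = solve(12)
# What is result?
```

solve(12) = 12 * 11 * 10 * 9 * 8 * 7 * 6 * 5 * 4 * 3 * 2 * 2 = 958003200

Answer: 958003200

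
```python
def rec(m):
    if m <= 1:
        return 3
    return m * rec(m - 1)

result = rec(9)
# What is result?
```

rec(9) = 9 * 8 * 7 * 6 * 5 * 4 * 3 * 2 * 3 = 1088640

Answer: 1088640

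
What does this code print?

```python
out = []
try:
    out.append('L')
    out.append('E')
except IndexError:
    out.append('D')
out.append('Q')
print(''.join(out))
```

Execution trace: 'L' (try body) → 'E' (try body, no exception) → 'Q' (after the try/except). Output: LEQ

Answer: LEQ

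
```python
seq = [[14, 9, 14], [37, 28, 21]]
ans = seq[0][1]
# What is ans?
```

Trace:
`seq = [[14, 9, 14], [37, 28, 21]]` → seq = [[14, 9, 14], [37, 28, 21]]
`ans = seq[0][1]` → ans = 9
So ans = 9

Answer: 9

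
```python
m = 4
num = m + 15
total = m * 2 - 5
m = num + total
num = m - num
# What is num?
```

Trace:
`m = 4` → m = 4
`num = m + 15` → num = 19
`total = m * 2 - 5` → total = 3
`m = num + total` → m = 22
`num = m - num` → num = 3
So num = 3

Answer: 3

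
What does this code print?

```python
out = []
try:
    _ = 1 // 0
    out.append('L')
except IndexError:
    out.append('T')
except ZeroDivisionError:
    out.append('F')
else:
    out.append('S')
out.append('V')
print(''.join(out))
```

Execution trace: 'F' (except ZeroDivisionError) → 'V' (after the try/except). Output: FV

Answer: FV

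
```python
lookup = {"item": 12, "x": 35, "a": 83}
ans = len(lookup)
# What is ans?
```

Trace:
`lookup = {"item": 12, "x": 35, "a": 83}` → lookup = {'item': 12, 'x': 35, 'a': 83}
`ans = len(lookup)` → ans = 3
So ans = 3

Answer: 3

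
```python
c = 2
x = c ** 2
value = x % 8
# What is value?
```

Trace:
`c = 2` → c = 2
`x = c ** 2` → x = 4
`value = x % 8` → value = 4
So value = 4

Answer: 4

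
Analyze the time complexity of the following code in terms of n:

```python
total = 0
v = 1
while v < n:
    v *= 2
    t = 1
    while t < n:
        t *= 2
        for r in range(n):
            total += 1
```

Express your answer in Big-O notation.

Each loop level contributes: log n × log n × n. Multiplying the contributions gives O(n log² n).

Answer: O(n log² n)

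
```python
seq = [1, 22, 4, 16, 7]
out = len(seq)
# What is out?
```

Trace:
`seq = [1, 22, 4, 16, 7]` → seq = [1, 22, 4, 16, 7]
`out = len(seq)` → out = 5
So out = 5

Answer: 5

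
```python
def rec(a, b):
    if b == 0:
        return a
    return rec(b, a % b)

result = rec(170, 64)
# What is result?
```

rec(170, 64) -> rec(64, 42) -> rec(42, 22) -> rec(22, 20) -> rec(20, 2) -> rec(2, 0) -> 2

Answer: 2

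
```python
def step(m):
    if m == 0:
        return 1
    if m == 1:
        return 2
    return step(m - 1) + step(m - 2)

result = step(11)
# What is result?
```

Build up from base cases: step(0)=1, step(1)=2, step(2)=3, step(3)=5, step(4)=8, step(5)=13, step(6)=21, ..., step(11)=233

Answer: 233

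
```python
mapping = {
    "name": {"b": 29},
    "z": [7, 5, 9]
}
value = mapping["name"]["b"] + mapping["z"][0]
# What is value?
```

Trace:
`mapping = { ...` → mapping = {'name': {'b': 29}, 'z': [7, 5, 9]}
`value = mapping["name"]["b"] + mapping["z"][0]` → value = 36
So value = 36

Answer: 36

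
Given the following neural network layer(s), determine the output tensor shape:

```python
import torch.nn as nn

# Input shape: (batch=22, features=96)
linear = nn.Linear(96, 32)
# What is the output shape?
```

Input: (22, 96) -> Output: (22, 32)

Answer: (22, 32)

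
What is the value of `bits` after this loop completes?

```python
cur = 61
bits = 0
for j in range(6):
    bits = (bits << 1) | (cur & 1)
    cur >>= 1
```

Reverse lowest 6 bits of 61
`bits` takes the values: 0 → 1 → 2 → 5 → 11 → 23 → 47

Answer: 47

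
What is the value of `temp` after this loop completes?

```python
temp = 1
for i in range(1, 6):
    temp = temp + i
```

Start at 1, add 1 through 5
`temp` takes the values: 1 → 2 → 4 → 7 → 11 → 16

Answer: 16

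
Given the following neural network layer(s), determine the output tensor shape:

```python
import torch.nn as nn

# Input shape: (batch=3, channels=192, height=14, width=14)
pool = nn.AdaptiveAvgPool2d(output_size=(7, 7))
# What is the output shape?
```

Input: (3, 192, 14, 14) -> Output: (3, 192, 7, 7)

Answer: (3, 192, 7, 7)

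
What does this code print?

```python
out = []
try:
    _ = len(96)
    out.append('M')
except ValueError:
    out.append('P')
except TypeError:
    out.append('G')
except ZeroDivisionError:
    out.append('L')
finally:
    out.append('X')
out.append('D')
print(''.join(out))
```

Execution trace: 'G' (except TypeError) → 'X' (finally) → 'D' (after the try/except). Output: GXD

Answer: GXD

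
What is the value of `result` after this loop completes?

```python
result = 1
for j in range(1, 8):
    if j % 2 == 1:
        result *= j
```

Product of odd numbers 1 to 7
`result` takes the values: 1 → 3 → 15 → 105

Answer: 105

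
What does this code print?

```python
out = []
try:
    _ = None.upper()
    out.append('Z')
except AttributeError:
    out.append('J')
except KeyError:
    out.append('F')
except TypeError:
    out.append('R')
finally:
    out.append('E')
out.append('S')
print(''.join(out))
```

Execution trace: 'J' (except AttributeError) → 'E' (finally) → 'S' (after the try/except). Output: JES

Answer: JES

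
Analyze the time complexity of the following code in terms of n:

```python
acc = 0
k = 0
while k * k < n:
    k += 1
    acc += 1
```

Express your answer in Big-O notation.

Each loop level contributes: √n. Multiplying the contributions gives O(√n).

Answer: O(√n)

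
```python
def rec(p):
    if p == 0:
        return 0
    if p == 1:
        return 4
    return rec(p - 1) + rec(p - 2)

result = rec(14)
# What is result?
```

Build up from base cases: rec(0)=0, rec(1)=4, rec(2)=4, rec(3)=8, rec(4)=12, rec(5)=20, rec(6)=32, ..., rec(14)=1508

Answer: 1508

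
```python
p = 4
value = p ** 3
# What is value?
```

Trace:
`p = 4` → p = 4
`value = p ** 3` → value = 64
So value = 64

Answer: 64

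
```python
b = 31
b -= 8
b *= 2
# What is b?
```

Trace:
`b = 31` → b = 31
`b -= 8` → b = 23
`b *= 2` → b = 46
So b = 46

Answer: 46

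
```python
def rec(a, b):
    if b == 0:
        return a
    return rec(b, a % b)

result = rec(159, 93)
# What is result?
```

rec(159, 93) -> rec(93, 66) -> rec(66, 27) -> rec(27, 12) -> rec(12, 3) -> rec(3, 0) -> 3

Answer: 3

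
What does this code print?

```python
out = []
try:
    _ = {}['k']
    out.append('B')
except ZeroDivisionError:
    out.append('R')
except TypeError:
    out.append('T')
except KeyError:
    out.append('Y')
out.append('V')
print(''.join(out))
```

Execution trace: 'Y' (except KeyError) → 'V' (after the try/except). Output: YV

Answer: YV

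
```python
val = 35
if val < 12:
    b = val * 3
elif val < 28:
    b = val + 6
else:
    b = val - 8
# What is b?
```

Trace:
`val = 35` → val = 35
`if val < 12: ...` → val < 12 is False, val < 28 is False, take else branch → b = 27
So b = 27

Answer: 27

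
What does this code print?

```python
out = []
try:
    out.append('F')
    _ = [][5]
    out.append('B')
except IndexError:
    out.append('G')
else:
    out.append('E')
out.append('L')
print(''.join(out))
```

Execution trace: 'F' (try body) → 'G' (except IndexError) → 'L' (after the try/except). Output: FGL

Answer: FGL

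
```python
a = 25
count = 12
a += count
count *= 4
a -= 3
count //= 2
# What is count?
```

Trace:
`a = 25` → a = 25
`count = 12` → count = 12
`a += count` → a = 37
`count *= 4` → count = 48
`a -= 3` → a = 34
`count //= 2` → count = 24
So count = 24

Answer: 24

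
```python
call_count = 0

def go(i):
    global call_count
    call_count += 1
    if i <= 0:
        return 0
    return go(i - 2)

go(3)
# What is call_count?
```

Linear recursion stepping by 2: 3 calls from i=3 down to ≤0.

Answer: 3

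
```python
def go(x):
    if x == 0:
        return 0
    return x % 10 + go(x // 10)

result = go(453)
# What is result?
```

Sum of digits of 453: 3 + 5 + 4 = 12

Answer: 12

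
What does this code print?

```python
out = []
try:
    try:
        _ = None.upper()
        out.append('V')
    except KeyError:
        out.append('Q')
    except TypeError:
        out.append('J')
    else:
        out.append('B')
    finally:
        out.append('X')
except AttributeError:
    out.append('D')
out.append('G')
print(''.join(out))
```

Execution trace: 'X' (finally) → 'D' (outer except AttributeError) → 'G' (after the try/except). Output: XDG

Answer: XDG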